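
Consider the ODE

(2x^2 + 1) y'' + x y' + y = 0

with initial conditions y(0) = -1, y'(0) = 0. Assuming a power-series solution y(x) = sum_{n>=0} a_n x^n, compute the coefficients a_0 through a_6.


Ansatz: y(x) = sum_{n>=0} a_n x^n, so y'(x) = sum_{n>=1} n a_n x^(n-1) and y''(x) = sum_{n>=2} n(n-1) a_n x^(n-2).
Substitute into P(x) y'' + Q(x) y' + R(x) y = 0 with P(x) = 2x^2 + 1, Q(x) = x, R(x) = 1, and match powers of x.
Initial conditions: a_0 = -1, a_1 = 0.
Setting the coefficient of each power of x to zero and solving order by order (substituting the coefficients already found):
  x^0: 2 a_2 + a_0 = 0  ->  2 a_2 = -a_0 = 1  ->  a_2 = 1/2
  x^1: 6 a_3 + 2 a_1 = 0  ->  6 a_3 = -2 a_1 = 0  ->  a_3 = 0
  x^2: 12 a_4 + 7 a_2 = 0  ->  12 a_4 = -7 a_2 = -7/2  ->  a_4 = -7/24
  x^3: 20 a_5 + 16 a_3 = 0  ->  20 a_5 = -16 a_3 = 0  ->  a_5 = 0
  x^4: 30 a_6 + 29 a_4 = 0  ->  30 a_6 = -29 a_4 = 203/24  ->  a_6 = 203/720
Truncated series: y(x) = -1 + (1/2) x^2 - (7/24) x^4 + (203/720) x^6 + O(x^7).

a_0 = -1; a_1 = 0; a_2 = 1/2; a_3 = 0; a_4 = -7/24; a_5 = 0; a_6 = 203/720


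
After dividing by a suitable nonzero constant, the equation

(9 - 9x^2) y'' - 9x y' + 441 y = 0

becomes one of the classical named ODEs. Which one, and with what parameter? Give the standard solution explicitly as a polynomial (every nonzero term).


All three coefficients share the factor 9; dividing through by 9 gives  (1 - x^2) y'' - x y' + 49 y = 0.
This matches the Chebyshev equation (1 - x^2) y'' - x y' + n^2 y = 0 (note the -x y' term, not -2x y') with n^2 = 49, so n = 7; the polynomial solution is T_7(x).
With y = sum_k a_k x^k, matching x^k gives (k+2)(k+1) a_{k+2} = (k^2 - n^2) a_k = (k - 7)(k + 7) a_k. The right side vanishes at k = 7, so the series with the parity of 7 terminates at degree 7.
Standard normalization: leading coefficient of T_n is 2^(n-1), so a_7 = 2^6 = 64. Work downward with a_k = (k+1)(k+2) a_{k+2} / ((k - 7)(k + 7)):
  a_5 = (6)(7)(64) / ((5 - 7)(5 + 7)) = 2688/(-24) = -112
  a_3 = (4)(5)(-112) / ((3 - 7)(3 + 7)) = -2240/(-40) = 56
  a_1 = (2)(3)(56) / ((1 - 7)(1 + 7)) = 336/(-48) = -7
Hence T_7(x) = 64 x^7 - 112 x^5 + 56 x^3 - 7 x.

T_7(x); series = 64 x^7 - 112 x^5 + 56 x^3 - 7 x


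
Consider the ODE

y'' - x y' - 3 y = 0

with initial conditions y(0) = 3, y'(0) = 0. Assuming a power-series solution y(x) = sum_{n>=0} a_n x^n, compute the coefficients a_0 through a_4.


Ansatz: y(x) = sum_{n>=0} a_n x^n, so y'(x) = sum_{n>=1} n a_n x^(n-1) and y''(x) = sum_{n>=2} n(n-1) a_n x^(n-2).
Substitute into P(x) y'' + Q(x) y' + R(x) y = 0 with P(x) = 1, Q(x) = -x, R(x) = -3, and match powers of x.
Initial conditions: a_0 = 3, a_1 = 0.
Setting the coefficient of each power of x to zero and solving order by order (substituting the coefficients already found):
  x^0: 2 a_2 - 3 a_0 = 0  ->  2 a_2 = 3 a_0 = 9  ->  a_2 = 9/2
  x^1: 6 a_3 - 4 a_1 = 0  ->  6 a_3 = 4 a_1 = 0  ->  a_3 = 0
  x^2: 12 a_4 - 5 a_2 = 0  ->  12 a_4 = 5 a_2 = 45/2  ->  a_4 = 15/8
Truncated series: y(x) = 3 + (9/2) x^2 + (15/8) x^4 + O(x^5).

a_0 = 3; a_1 = 0; a_2 = 9/2; a_3 = 0; a_4 = 15/8


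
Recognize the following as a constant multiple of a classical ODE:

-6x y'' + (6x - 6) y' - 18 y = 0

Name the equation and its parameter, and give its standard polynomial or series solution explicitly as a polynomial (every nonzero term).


All three coefficients share the factor -6; dividing through by -6 gives  x y'' + (1 - x) y' + 3 y = 0.
This matches the Laguerre equation x y'' + (1 - x) y' + n y = 0 with n = 3; the polynomial solution is L_3(x).
With y = sum_k a_k x^k, matching x^k gives (k+1)k a_{k+1} + (k+1) a_{k+1} - k a_k + n a_k = 0, i.e. (k+1)^2 a_{k+1} = (k - n) a_k = (k - 3) a_k. The right side vanishes at k = 3, so the series terminates at degree 3.
Standard normalization L_n(0) = 1 gives a_0 = 1. Work upward with a_{k+1} = (k - 3) a_k / (k+1)^2:
  a_1 = (0 - 3)(1) / 1^2 = -3/1 = -3
  a_2 = (1 - 3)(-3) / 2^2 = 6/4 = 3/2
  a_3 = (2 - 3)(3/2) / 3^2 = (-3/2)/9 = -1/6
Hence L_3(x) = -x^3/6 + 3 x^2/2 - 3 x + 1.

L_3(x); series = -x^3/6 + 3 x^2/2 - 3 x + 1


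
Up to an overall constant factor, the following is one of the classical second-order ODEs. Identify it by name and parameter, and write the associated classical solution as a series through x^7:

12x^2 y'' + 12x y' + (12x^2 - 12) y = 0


All three coefficients share the factor 12; dividing through by 12 gives  x^2 y'' + x y' + (x^2 - 1) y = 0.
This matches the Bessel equation x^2 y'' + x y' + (x^2 - nu^2) y = 0 with nu^2 = 1, so nu = 1; the solution bounded at x = 0 is J_1(x).
Frobenius at x = 0: indicial roots ±nu; for r = nu the recurrence k(k + 2nu) c_k = -c_{k-2} gives the standard series J_nu(x) = sum_{k>=0} (-1)^k / (k! (k+nu)!) (x/2)^(2k+nu). Evaluate the first 4 terms:
  k = 0: (-1)^0 / (0! * 1! * 2^1) x^1 = 1/(1*1*2) x^1 = (1/2) x^1
  k = 1: (-1)^1 / (1! * 2! * 2^3) x^3 = -1/(1*2*8) x^3 = (-1/16) x^3
  k = 2: (-1)^2 / (2! * 3! * 2^5) x^5 = 1/(2*6*32) x^5 = (1/384) x^5
  k = 3: (-1)^3 / (3! * 4! * 2^7) x^7 = -1/(6*24*128) x^7 = (-1/18432) x^7
Hence J_1(x) = -x^7/18432 + x^5/384 - x^3/16 + x/2 + ....

J_1(x); series = -x^7/18432 + x^5/384 - x^3/16 + x/2


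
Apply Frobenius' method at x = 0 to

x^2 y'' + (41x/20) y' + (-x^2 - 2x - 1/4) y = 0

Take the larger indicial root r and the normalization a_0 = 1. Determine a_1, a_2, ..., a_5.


Write in Frobenius form y'' + (p(x)/x) y' + (q(x)/x^2) y = 0:
  p(x) = 41/20,  q(x) = -x^2 - 2x - 1/4.
Indicial equation: r(r-1) + (41/20) r + (-1/4) = 0 -> roots r_1 = 1/5, r_2 = -5/4.
Take r = r_1 = 1/5. Let y(x) = x^r sum_{n>=0} a_n x^n with a_0 = 1.
Substitute y = x^r sum a_n x^n and match x^{r+n}. The recurrence is
  D(n) a_n - 2 a_{n-1} - 1 a_{n-2} = 0,  where D(n) = (r+n)(r+n-1) + (41/20)(r+n) + (-1/4).
  a_n = [2 a_{n-1} + 1 a_{n-2}] / D(n).
Since the indicial polynomial factors as (r - r_1)(r - r_2), D(n) = (r_1 + n - r_1)(r_1 + n - r_2) = n(n + 29/20).
Evaluating step by step (a_0 = 1):
  n = 1: D(1) = 1(1 + 29/20) = 49/20; numerator = 2(1) = 2; a_1 = (2)/(49/20) = 40/49
  n = 2: D(2) = 2(2 + 29/20) = 69/10; numerator = 2(40/49) + 1(1) = 129/49; a_2 = (129/49)/(69/10) = 430/1127
  n = 3: D(3) = 3(3 + 29/20) = 267/20; numerator = 2(430/1127) + 1(40/49) = 1780/1127; a_3 = (1780/1127)/(267/20) = 400/3381
  n = 4: D(4) = 4(4 + 29/20) = 109/5; numerator = 2(400/3381) + 1(430/1127) = 2090/3381; a_4 = (2090/3381)/(109/5) = 10450/368529
  n = 5: D(5) = 5(5 + 29/20) = 129/4; numerator = 2(10450/368529) + 1(400/3381) = 21500/122843; a_5 = (21500/122843)/(129/4) = 2000/368529

r = 1/5; a_0 = 1; a_1 = 40/49; a_2 = 430/1127; a_3 = 400/3381; a_4 = 10450/368529; a_5 = 2000/368529


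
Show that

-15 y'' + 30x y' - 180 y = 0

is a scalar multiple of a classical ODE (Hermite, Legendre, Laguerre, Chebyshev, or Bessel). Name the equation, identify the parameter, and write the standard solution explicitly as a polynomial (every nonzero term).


All three coefficients share the factor -15; dividing through by -15 gives  y'' - 2x y' + 12 y = 0.
This matches the Hermite equation y'' - 2x y' + 2n y = 0 with 2n = 12, so n = 6; the polynomial solution is H_6(x).
With y = sum_k a_k x^k, matching x^k gives (k+2)(k+1) a_{k+2} = 2(k - n) a_k = 2(k - 6) a_k. The right side vanishes at k = 6, so the series with the parity of 6 terminates at degree 6.
Standard normalization: leading coefficient of H_n is 2^n, so a_6 = 2^6 = 64. Work downward with a_k = (k+1)(k+2) a_{k+2} / (2(k - n)):
  a_4 = (5)(6)(64) / (2(4 - 6)) = 1920/(-4) = -480
  a_2 = (3)(4)(-480) / (2(2 - 6)) = -5760/(-8) = 720
  a_0 = (1)(2)(720) / (2(0 - 6)) = 1440/(-12) = -120
Hence H_6(x) = 64 x^6 - 480 x^4 + 720 x^2 - 120.

H_6(x); series = 64 x^6 - 480 x^4 + 720 x^2 - 120


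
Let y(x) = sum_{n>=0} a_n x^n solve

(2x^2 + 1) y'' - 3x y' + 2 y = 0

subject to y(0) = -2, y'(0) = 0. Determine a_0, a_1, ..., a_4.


Ansatz: y(x) = sum_{n>=0} a_n x^n, so y'(x) = sum_{n>=1} n a_n x^(n-1) and y''(x) = sum_{n>=2} n(n-1) a_n x^(n-2).
Substitute into P(x) y'' + Q(x) y' + R(x) y = 0 with P(x) = 2x^2 + 1, Q(x) = -3x, R(x) = 2, and match powers of x.
Initial conditions: a_0 = -2, a_1 = 0.
Setting the coefficient of each power of x to zero and solving order by order (substituting the coefficients already found):
  x^0: 2 a_2 + 2 a_0 = 0  ->  2 a_2 = -2 a_0 = 4  ->  a_2 = 2
  x^1: 6 a_3 - a_1 = 0  ->  6 a_3 = a_1 = 0  ->  a_3 = 0
  x^2: 12 a_4 = 0  ->  a_4 = 0
Truncated series: y(x) = -2 + 2 x^2 + O(x^5).

a_0 = -2; a_1 = 0; a_2 = 2; a_3 = 0; a_4 = 0


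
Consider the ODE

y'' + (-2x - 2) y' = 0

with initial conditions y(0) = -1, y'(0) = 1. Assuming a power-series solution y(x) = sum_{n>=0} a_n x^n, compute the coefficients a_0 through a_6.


Ansatz: y(x) = sum_{n>=0} a_n x^n, so y'(x) = sum_{n>=1} n a_n x^(n-1) and y''(x) = sum_{n>=2} n(n-1) a_n x^(n-2).
Substitute into P(x) y'' + Q(x) y' + R(x) y = 0 with P(x) = 1, Q(x) = -2x - 2, R(x) = 0, and match powers of x.
Initial conditions: a_0 = -1, a_1 = 1.
Setting the coefficient of each power of x to zero and solving order by order (substituting the coefficients already found):
  x^0: 2 a_2 - 2 a_1 = 0  ->  2 a_2 = 2 a_1 = 2  ->  a_2 = 1
  x^1: 6 a_3 - 4 a_2 - 2 a_1 = 0  ->  6 a_3 = 4 a_2 + 2 a_1 = 6  ->  a_3 = 1
  x^2: 12 a_4 - 6 a_3 - 4 a_2 = 0  ->  12 a_4 = 6 a_3 + 4 a_2 = 10  ->  a_4 = 5/6
  x^3: 20 a_5 - 8 a_4 - 6 a_3 = 0  ->  20 a_5 = 8 a_4 + 6 a_3 = 38/3  ->  a_5 = 19/30
  x^4: 30 a_6 - 10 a_5 - 8 a_4 = 0  ->  30 a_6 = 10 a_5 + 8 a_4 = 13  ->  a_6 = 13/30
Truncated series: y(x) = -1 + x + x^2 + x^3 + (5/6) x^4 + (19/30) x^5 + (13/30) x^6 + O(x^7).

a_0 = -1; a_1 = 1; a_2 = 1; a_3 = 1; a_4 = 5/6; a_5 = 19/30; a_6 = 13/30


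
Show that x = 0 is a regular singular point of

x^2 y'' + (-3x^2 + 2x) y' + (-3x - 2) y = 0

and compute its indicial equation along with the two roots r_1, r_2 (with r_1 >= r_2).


Divide by x^2 to reach normal form y'' + P_1(x) y' + P_2(x) y = 0 with P_1(x) = -3 + 2/x and P_2(x) = -3/x - 2/x^2.
x = 0 is a singular point because the y'-coefficient -3 + 2/x has a pole at x = 0 and the y-coefficient -3/x - 2/x^2 has a pole at x = 0.
It is a regular singular point because x P_1(x) = p(x) = 2 - 3x and x^2 P_2(x) = q(x) = -3x - 2 are polynomials, hence analytic at x = 0.
p(0) = 2,  q(0) = -2.
Indicial equation: r(r-1) + p(0) r + q(0) = 0, i.e. r^2 + (p(0) - 1) r + q(0) = 0, i.e. r^2 + 1 r - 2 = 0.
Discriminant: (1)^2 - 4(-2) = 9, so r = (-1 ± 3)/2.
Solving: r_1 = 1, r_2 = -2.

indicial: r^2 + 1 r - 2 = 0; roots r_1 = 1, r_2 = -2


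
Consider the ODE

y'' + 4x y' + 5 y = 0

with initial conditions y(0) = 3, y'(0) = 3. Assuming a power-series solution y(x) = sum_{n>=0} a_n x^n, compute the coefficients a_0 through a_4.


Ansatz: y(x) = sum_{n>=0} a_n x^n, so y'(x) = sum_{n>=1} n a_n x^(n-1) and y''(x) = sum_{n>=2} n(n-1) a_n x^(n-2).
Substitute into P(x) y'' + Q(x) y' + R(x) y = 0 with P(x) = 1, Q(x) = 4x, R(x) = 5, and match powers of x.
Initial conditions: a_0 = 3, a_1 = 3.
Setting the coefficient of each power of x to zero and solving order by order (substituting the coefficients already found):
  x^0: 2 a_2 + 5 a_0 = 0  ->  2 a_2 = -5 a_0 = -15  ->  a_2 = -15/2
  x^1: 6 a_3 + 9 a_1 = 0  ->  6 a_3 = -9 a_1 = -27  ->  a_3 = -9/2
  x^2: 12 a_4 + 13 a_2 = 0  ->  12 a_4 = -13 a_2 = 195/2  ->  a_4 = 65/8
Truncated series: y(x) = 3 + 3 x - (15/2) x^2 - (9/2) x^3 + (65/8) x^4 + O(x^5).

a_0 = 3; a_1 = 3; a_2 = -15/2; a_3 = -9/2; a_4 = 65/8


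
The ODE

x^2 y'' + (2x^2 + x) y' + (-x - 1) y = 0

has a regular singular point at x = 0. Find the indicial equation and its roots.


Divide by x^2 to reach normal form y'' + P_1(x) y' + P_2(x) y = 0 with P_1(x) = 2 + 1/x and P_2(x) = -1/x - 1/x^2.
x = 0 is a singular point because the y'-coefficient 2 + 1/x has a pole at x = 0 and the y-coefficient -1/x - 1/x^2 has a pole at x = 0.
It is a regular singular point because x P_1(x) = p(x) = 2x + 1 and x^2 P_2(x) = q(x) = -x - 1 are polynomials, hence analytic at x = 0.
p(0) = 1,  q(0) = -1.
Indicial equation: r(r-1) + p(0) r + q(0) = 0, i.e. r^2 + (p(0) - 1) r + q(0) = 0, i.e. r^2 - 1 = 0.
Discriminant: (0)^2 - 4(-1) = 4, so r = (0 ± 2)/2.
Solving: r_1 = 1, r_2 = -1.

indicial: r^2 - 1 = 0; roots r_1 = 1, r_2 = -1


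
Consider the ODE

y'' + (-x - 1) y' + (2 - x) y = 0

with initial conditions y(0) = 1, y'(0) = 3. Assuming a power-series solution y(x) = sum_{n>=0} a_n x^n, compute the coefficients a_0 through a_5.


Ansatz: y(x) = sum_{n>=0} a_n x^n, so y'(x) = sum_{n>=1} n a_n x^(n-1) and y''(x) = sum_{n>=2} n(n-1) a_n x^(n-2).
Substitute into P(x) y'' + Q(x) y' + R(x) y = 0 with P(x) = 1, Q(x) = -x - 1, R(x) = 2 - x, and match powers of x.
Initial conditions: a_0 = 1, a_1 = 3.
Setting the coefficient of each power of x to zero and solving order by order (substituting the coefficients already found):
  x^0: 2 a_2 - a_1 + 2 a_0 = 0  ->  2 a_2 = a_1 - 2 a_0 = 1  ->  a_2 = 1/2
  x^1: 6 a_3 - 2 a_2 + a_1 - a_0 = 0  ->  6 a_3 = 2 a_2 - a_1 + a_0 = -1  ->  a_3 = -1/6
  x^2: 12 a_4 - 3 a_3 - a_1 = 0  ->  12 a_4 = 3 a_3 + a_1 = 5/2  ->  a_4 = 5/24
  x^3: 20 a_5 - 4 a_4 - a_3 - a_2 = 0  ->  20 a_5 = 4 a_4 + a_3 + a_2 = 7/6  ->  a_5 = 7/120
Truncated series: y(x) = 1 + 3 x + (1/2) x^2 - (1/6) x^3 + (5/24) x^4 + (7/120) x^5 + O(x^6).

a_0 = 1; a_1 = 3; a_2 = 1/2; a_3 = -1/6; a_4 = 5/24; a_5 = 7/120


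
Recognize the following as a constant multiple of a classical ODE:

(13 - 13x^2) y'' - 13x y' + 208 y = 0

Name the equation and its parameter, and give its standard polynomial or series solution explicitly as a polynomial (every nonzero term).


All three coefficients share the factor 13; dividing through by 13 gives  (1 - x^2) y'' - x y' + 16 y = 0.
This matches the Chebyshev equation (1 - x^2) y'' - x y' + n^2 y = 0 (note the -x y' term, not -2x y') with n^2 = 16, so n = 4; the polynomial solution is T_4(x).
With y = sum_k a_k x^k, matching x^k gives (k+2)(k+1) a_{k+2} = (k^2 - n^2) a_k = (k - 4)(k + 4) a_k. The right side vanishes at k = 4, so the series with the parity of 4 terminates at degree 4.
Standard normalization: leading coefficient of T_n is 2^(n-1), so a_4 = 2^3 = 8. Work downward with a_k = (k+1)(k+2) a_{k+2} / ((k - 4)(k + 4)):
  a_2 = (3)(4)(8) / ((2 - 4)(2 + 4)) = 96/(-12) = -8
  a_0 = (1)(2)(-8) / ((0 - 4)(0 + 4)) = -16/(-16) = 1
Hence T_4(x) = 8 x^4 - 8 x^2 + 1.

T_4(x); series = 8 x^4 - 8 x^2 + 1


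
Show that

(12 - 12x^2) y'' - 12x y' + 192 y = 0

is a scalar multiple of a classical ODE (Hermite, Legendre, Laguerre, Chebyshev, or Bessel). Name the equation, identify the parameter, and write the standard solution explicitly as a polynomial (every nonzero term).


All three coefficients share the factor 12; dividing through by 12 gives  (1 - x^2) y'' - x y' + 16 y = 0.
This matches the Chebyshev equation (1 - x^2) y'' - x y' + n^2 y = 0 (note the -x y' term, not -2x y') with n^2 = 16, so n = 4; the polynomial solution is T_4(x).
With y = sum_k a_k x^k, matching x^k gives (k+2)(k+1) a_{k+2} = (k^2 - n^2) a_k = (k - 4)(k + 4) a_k. The right side vanishes at k = 4, so the series with the parity of 4 terminates at degree 4.
Standard normalization: leading coefficient of T_n is 2^(n-1), so a_4 = 2^3 = 8. Work downward with a_k = (k+1)(k+2) a_{k+2} / ((k - 4)(k + 4)):
  a_2 = (3)(4)(8) / ((2 - 4)(2 + 4)) = 96/(-12) = -8
  a_0 = (1)(2)(-8) / ((0 - 4)(0 + 4)) = -16/(-16) = 1
Hence T_4(x) = 8 x^4 - 8 x^2 + 1.

T_4(x); series = 8 x^4 - 8 x^2 + 1


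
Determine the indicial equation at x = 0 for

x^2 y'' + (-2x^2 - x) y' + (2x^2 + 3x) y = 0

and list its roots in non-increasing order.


Divide by x^2 to reach normal form y'' + P_1(x) y' + P_2(x) y = 0 with P_1(x) = -2 - 1/x and P_2(x) = 2 + 3/x.
x = 0 is a singular point because the y'-coefficient -2 - 1/x has a pole at x = 0 and the y-coefficient 2 + 3/x has a pole at x = 0.
It is a regular singular point because x P_1(x) = p(x) = -2x - 1 and x^2 P_2(x) = q(x) = 2x^2 + 3x are polynomials, hence analytic at x = 0.
p(0) = -1,  q(0) = 0.
Indicial equation: r(r-1) + p(0) r + q(0) = 0, i.e. r^2 + (p(0) - 1) r + q(0) = 0, i.e. r^2 - 2 r = 0.
Discriminant: (-2)^2 - 4(0) = 4, so r = (2 ± 2)/2.
Solving: r_1 = 2, r_2 = 0.

indicial: r^2 - 2 r = 0; roots r_1 = 2, r_2 = 0


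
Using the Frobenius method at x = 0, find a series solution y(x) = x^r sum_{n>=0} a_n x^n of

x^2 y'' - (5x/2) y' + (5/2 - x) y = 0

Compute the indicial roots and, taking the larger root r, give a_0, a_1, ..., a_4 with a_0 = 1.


Write in Frobenius form y'' + (p(x)/x) y' + (q(x)/x^2) y = 0:
  p(x) = -5/2,  q(x) = 5/2 - x.
Indicial equation: r(r-1) + (-5/2) r + (5/2) = 0 -> roots r_1 = 5/2, r_2 = 1.
Take r = r_1 = 5/2. Let y(x) = x^r sum_{n>=0} a_n x^n with a_0 = 1.
Substitute y = x^r sum a_n x^n and match x^{r+n}. The recurrence is
  D(n) a_n - 1 a_{n-1} = 0,  where D(n) = (r+n)(r+n-1) + (-5/2)(r+n) + (5/2).
  a_n = 1 / D(n) * a_{n-1}.
Since the indicial polynomial factors as (r - r_1)(r - r_2), D(n) = (r_1 + n - r_1)(r_1 + n - r_2) = n(n + 3/2).
Evaluating step by step (a_0 = 1):
  n = 1: D(1) = 1(1 + 3/2) = 5/2; numerator = 1(1) = 1; a_1 = (1)/(5/2) = 2/5
  n = 2: D(2) = 2(2 + 3/2) = 7; numerator = 1(2/5) = 2/5; a_2 = (2/5)/(7) = 2/35
  n = 3: D(3) = 3(3 + 3/2) = 27/2; numerator = 1(2/35) = 2/35; a_3 = (2/35)/(27/2) = 4/945
  n = 4: D(4) = 4(4 + 3/2) = 22; numerator = 1(4/945) = 4/945; a_4 = (4/945)/(22) = 2/10395

r = 5/2; a_0 = 1; a_1 = 2/5; a_2 = 2/35; a_3 = 4/945; a_4 = 2/10395


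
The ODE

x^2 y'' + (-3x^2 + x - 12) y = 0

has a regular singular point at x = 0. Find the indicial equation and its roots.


Divide by x^2 to reach normal form y'' + P_1(x) y' + P_2(x) y = 0 with P_1(x) = 0 and P_2(x) = -3 + 1/x - 12/x^2.
x = 0 is a singular point because the y-coefficient -3 + 1/x - 12/x^2 has a pole at x = 0.
It is a regular singular point because x P_1(x) = p(x) = 0 and x^2 P_2(x) = q(x) = -3x^2 + x - 12 are polynomials, hence analytic at x = 0.
p(0) = 0,  q(0) = -12.
Indicial equation: r(r-1) + p(0) r + q(0) = 0, i.e. r^2 + (p(0) - 1) r + q(0) = 0, i.e. r^2 - 1 r - 12 = 0.
Discriminant: (-1)^2 - 4(-12) = 49, so r = (1 ± 7)/2.
Solving: r_1 = 4, r_2 = -3.

indicial: r^2 - 1 r - 12 = 0; roots r_1 = 4, r_2 = -3


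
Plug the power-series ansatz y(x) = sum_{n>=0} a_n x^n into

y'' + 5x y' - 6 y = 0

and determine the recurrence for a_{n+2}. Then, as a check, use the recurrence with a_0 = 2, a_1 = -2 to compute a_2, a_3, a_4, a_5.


Substitute y = sum_n a_n x^n.
y''(x) has coefficient (n+2)(n+1) a_{n+2} at x^n;
5 x y'(x) has coefficient 5 n a_n at x^n (shift);
-6 y(x) has coefficient -6 a_n at x^n.
Matching x^n: (n+2)(n+1) a_{n+2} + (5n - 6) a_n = 0.
Thus a_{n+2} = (-5n + 6) / ((n+1)(n+2)) * a_n.

Check with a_0 = 2, a_1 = -2 (apply the recurrence for n = 0, 1, 2, 3): a_0 = 2, a_1 = -2, a_2 = 6, a_3 = -1/3, a_4 = -2, a_5 = 3/20.

a_(n+2) = (-5n + 6) / ((n+1)(n+2)) * a_n; check: a_0 = 2, a_1 = -2, a_2 = 6, a_3 = -1/3, a_4 = -2, a_5 = 3/20


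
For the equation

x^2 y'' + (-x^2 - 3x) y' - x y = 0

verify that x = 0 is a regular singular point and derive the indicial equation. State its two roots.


Divide by x^2 to reach normal form y'' + P_1(x) y' + P_2(x) y = 0 with P_1(x) = -1 - 3/x and P_2(x) = -1/x.
x = 0 is a singular point because the y'-coefficient -1 - 3/x has a pole at x = 0 and the y-coefficient -1/x has a pole at x = 0.
It is a regular singular point because x P_1(x) = p(x) = -x - 3 and x^2 P_2(x) = q(x) = -x are polynomials, hence analytic at x = 0.
p(0) = -3,  q(0) = 0.
Indicial equation: r(r-1) + p(0) r + q(0) = 0, i.e. r^2 + (p(0) - 1) r + q(0) = 0, i.e. r^2 - 4 r = 0.
Discriminant: (-4)^2 - 4(0) = 16, so r = (4 ± 4)/2.
Solving: r_1 = 4, r_2 = 0.

indicial: r^2 - 4 r = 0; roots r_1 = 4, r_2 = 0


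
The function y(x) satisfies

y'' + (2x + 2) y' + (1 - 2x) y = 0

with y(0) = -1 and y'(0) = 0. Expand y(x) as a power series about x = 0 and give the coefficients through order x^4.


Ansatz: y(x) = sum_{n>=0} a_n x^n, so y'(x) = sum_{n>=1} n a_n x^(n-1) and y''(x) = sum_{n>=2} n(n-1) a_n x^(n-2).
Substitute into P(x) y'' + Q(x) y' + R(x) y = 0 with P(x) = 1, Q(x) = 2x + 2, R(x) = 1 - 2x, and match powers of x.
Initial conditions: a_0 = -1, a_1 = 0.
Setting the coefficient of each power of x to zero and solving order by order (substituting the coefficients already found):
  x^0: 2 a_2 + 2 a_1 + a_0 = 0  ->  2 a_2 = -2 a_1 - a_0 = 1  ->  a_2 = 1/2
  x^1: 6 a_3 + 4 a_2 + 3 a_1 - 2 a_0 = 0  ->  6 a_3 = -4 a_2 - 3 a_1 + 2 a_0 = -4  ->  a_3 = -2/3
  x^2: 12 a_4 + 6 a_3 + 5 a_2 - 2 a_1 = 0  ->  12 a_4 = -6 a_3 - 5 a_2 + 2 a_1 = 3/2  ->  a_4 = 1/8
Truncated series: y(x) = -1 + (1/2) x^2 - (2/3) x^3 + (1/8) x^4 + O(x^5).

a_0 = -1; a_1 = 0; a_2 = 1/2; a_3 = -2/3; a_4 = 1/8


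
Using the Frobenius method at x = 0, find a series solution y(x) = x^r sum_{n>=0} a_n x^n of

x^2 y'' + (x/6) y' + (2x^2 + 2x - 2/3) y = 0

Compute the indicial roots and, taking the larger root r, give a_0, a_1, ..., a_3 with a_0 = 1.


Write in Frobenius form y'' + (p(x)/x) y' + (q(x)/x^2) y = 0:
  p(x) = 1/6,  q(x) = 2x^2 + 2x - 2/3.
Indicial equation: r(r-1) + (1/6) r + (-2/3) = 0 -> roots r_1 = 4/3, r_2 = -1/2.
Take r = r_1 = 4/3. Let y(x) = x^r sum_{n>=0} a_n x^n with a_0 = 1.
Substitute y = x^r sum a_n x^n and match x^{r+n}. The recurrence is
  D(n) a_n + 2 a_{n-1} + 2 a_{n-2} = 0,  where D(n) = (r+n)(r+n-1) + (1/6)(r+n) + (-2/3).
  a_n = [-2 a_{n-1} - 2 a_{n-2}] / D(n).
Since the indicial polynomial factors as (r - r_1)(r - r_2), D(n) = (r_1 + n - r_1)(r_1 + n - r_2) = n(n + 11/6).
Evaluating step by step (a_0 = 1):
  n = 1: D(1) = 1(1 + 11/6) = 17/6; numerator = -2(1) = -2; a_1 = (-2)/(17/6) = -12/17
  n = 2: D(2) = 2(2 + 11/6) = 23/3; numerator = -2(-12/17) - 2(1) = -10/17; a_2 = (-10/17)/(23/3) = -30/391
  n = 3: D(3) = 3(3 + 11/6) = 29/2; numerator = -2(-30/391) - 2(-12/17) = 36/23; a_3 = (36/23)/(29/2) = 72/667

r = 4/3; a_0 = 1; a_1 = -12/17; a_2 = -30/391; a_3 = 72/667


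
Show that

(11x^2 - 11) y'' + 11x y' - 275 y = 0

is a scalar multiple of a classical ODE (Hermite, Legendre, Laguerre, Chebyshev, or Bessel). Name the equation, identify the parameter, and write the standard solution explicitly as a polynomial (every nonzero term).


All three coefficients share the factor -11; dividing through by -11 gives  (1 - x^2) y'' - x y' + 25 y = 0.
This matches the Chebyshev equation (1 - x^2) y'' - x y' + n^2 y = 0 (note the -x y' term, not -2x y') with n^2 = 25, so n = 5; the polynomial solution is T_5(x).
With y = sum_k a_k x^k, matching x^k gives (k+2)(k+1) a_{k+2} = (k^2 - n^2) a_k = (k - 5)(k + 5) a_k. The right side vanishes at k = 5, so the series with the parity of 5 terminates at degree 5.
Standard normalization: leading coefficient of T_n is 2^(n-1), so a_5 = 2^4 = 16. Work downward with a_k = (k+1)(k+2) a_{k+2} / ((k - 5)(k + 5)):
  a_3 = (4)(5)(16) / ((3 - 5)(3 + 5)) = 320/(-16) = -20
  a_1 = (2)(3)(-20) / ((1 - 5)(1 + 5)) = -120/(-24) = 5
Hence T_5(x) = 16 x^5 - 20 x^3 + 5 x.

T_5(x); series = 16 x^5 - 20 x^3 + 5 x


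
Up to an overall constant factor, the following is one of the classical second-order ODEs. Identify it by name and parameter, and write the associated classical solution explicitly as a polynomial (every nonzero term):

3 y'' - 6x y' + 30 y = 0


All three coefficients share the factor 3; dividing through by 3 gives  y'' - 2x y' + 10 y = 0.
This matches the Hermite equation y'' - 2x y' + 2n y = 0 with 2n = 10, so n = 5; the polynomial solution is H_5(x).
With y = sum_k a_k x^k, matching x^k gives (k+2)(k+1) a_{k+2} = 2(k - n) a_k = 2(k - 5) a_k. The right side vanishes at k = 5, so the series with the parity of 5 terminates at degree 5.
Standard normalization: leading coefficient of H_n is 2^n, so a_5 = 2^5 = 32. Work downward with a_k = (k+1)(k+2) a_{k+2} / (2(k - n)):
  a_3 = (4)(5)(32) / (2(3 - 5)) = 640/(-4) = -160
  a_1 = (2)(3)(-160) / (2(1 - 5)) = -960/(-8) = 120
Hence H_5(x) = 32 x^5 - 160 x^3 + 120 x.

H_5(x); series = 32 x^5 - 160 x^3 + 120 x


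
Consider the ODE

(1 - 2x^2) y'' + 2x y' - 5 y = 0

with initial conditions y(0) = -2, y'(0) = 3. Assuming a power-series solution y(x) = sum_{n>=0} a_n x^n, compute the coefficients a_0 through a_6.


Ansatz: y(x) = sum_{n>=0} a_n x^n, so y'(x) = sum_{n>=1} n a_n x^(n-1) and y''(x) = sum_{n>=2} n(n-1) a_n x^(n-2).
Substitute into P(x) y'' + Q(x) y' + R(x) y = 0 with P(x) = 1 - 2x^2, Q(x) = 2x, R(x) = -5, and match powers of x.
Initial conditions: a_0 = -2, a_1 = 3.
Setting the coefficient of each power of x to zero and solving order by order (substituting the coefficients already found):
  x^0: 2 a_2 - 5 a_0 = 0  ->  2 a_2 = 5 a_0 = -10  ->  a_2 = -5
  x^1: 6 a_3 - 3 a_1 = 0  ->  6 a_3 = 3 a_1 = 9  ->  a_3 = 3/2
  x^2: 12 a_4 - 5 a_2 = 0  ->  12 a_4 = 5 a_2 = -25  ->  a_4 = -25/12
  x^3: 20 a_5 - 11 a_3 = 0  ->  20 a_5 = 11 a_3 = 33/2  ->  a_5 = 33/40
  x^4: 30 a_6 - 21 a_4 = 0  ->  30 a_6 = 21 a_4 = -175/4  ->  a_6 = -35/24
Truncated series: y(x) = -2 + 3 x - 5 x^2 + (3/2) x^3 - (25/12) x^4 + (33/40) x^5 - (35/24) x^6 + O(x^7).

a_0 = -2; a_1 = 3; a_2 = -5; a_3 = 3/2; a_4 = -25/12; a_5 = 33/40; a_6 = -35/24


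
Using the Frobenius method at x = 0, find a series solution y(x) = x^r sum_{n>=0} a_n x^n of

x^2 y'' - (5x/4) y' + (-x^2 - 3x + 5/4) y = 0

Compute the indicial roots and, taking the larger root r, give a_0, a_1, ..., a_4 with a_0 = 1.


Write in Frobenius form y'' + (p(x)/x) y' + (q(x)/x^2) y = 0:
  p(x) = -5/4,  q(x) = -x^2 - 3x + 5/4.
Indicial equation: r(r-1) + (-5/4) r + (5/4) = 0 -> roots r_1 = 5/4, r_2 = 1.
Take r = r_1 = 5/4. Let y(x) = x^r sum_{n>=0} a_n x^n with a_0 = 1.
Substitute y = x^r sum a_n x^n and match x^{r+n}. The recurrence is
  D(n) a_n - 3 a_{n-1} - 1 a_{n-2} = 0,  where D(n) = (r+n)(r+n-1) + (-5/4)(r+n) + (5/4).
  a_n = [3 a_{n-1} + 1 a_{n-2}] / D(n).
Since the indicial polynomial factors as (r - r_1)(r - r_2), D(n) = (r_1 + n - r_1)(r_1 + n - r_2) = n(n + 1/4).
Evaluating step by step (a_0 = 1):
  n = 1: D(1) = 1(1 + 1/4) = 5/4; numerator = 3(1) = 3; a_1 = (3)/(5/4) = 12/5
  n = 2: D(2) = 2(2 + 1/4) = 9/2; numerator = 3(12/5) + 1(1) = 41/5; a_2 = (41/5)/(9/2) = 82/45
  n = 3: D(3) = 3(3 + 1/4) = 39/4; numerator = 3(82/45) + 1(12/5) = 118/15; a_3 = (118/15)/(39/4) = 472/585
  n = 4: D(4) = 4(4 + 1/4) = 17; numerator = 3(472/585) + 1(82/45) = 2482/585; a_4 = (2482/585)/(17) = 146/585

r = 5/4; a_0 = 1; a_1 = 12/5; a_2 = 82/45; a_3 = 472/585; a_4 = 146/585


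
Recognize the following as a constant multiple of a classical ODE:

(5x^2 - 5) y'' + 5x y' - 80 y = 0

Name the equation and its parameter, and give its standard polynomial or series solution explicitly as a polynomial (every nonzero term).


All three coefficients share the factor -5; dividing through by -5 gives  (1 - x^2) y'' - x y' + 16 y = 0.
This matches the Chebyshev equation (1 - x^2) y'' - x y' + n^2 y = 0 (note the -x y' term, not -2x y') with n^2 = 16, so n = 4; the polynomial solution is T_4(x).
With y = sum_k a_k x^k, matching x^k gives (k+2)(k+1) a_{k+2} = (k^2 - n^2) a_k = (k - 4)(k + 4) a_k. The right side vanishes at k = 4, so the series with the parity of 4 terminates at degree 4.
Standard normalization: leading coefficient of T_n is 2^(n-1), so a_4 = 2^3 = 8. Work downward with a_k = (k+1)(k+2) a_{k+2} / ((k - 4)(k + 4)):
  a_2 = (3)(4)(8) / ((2 - 4)(2 + 4)) = 96/(-12) = -8
  a_0 = (1)(2)(-8) / ((0 - 4)(0 + 4)) = -16/(-16) = 1
Hence T_4(x) = 8 x^4 - 8 x^2 + 1.

T_4(x); series = 8 x^4 - 8 x^2 + 1


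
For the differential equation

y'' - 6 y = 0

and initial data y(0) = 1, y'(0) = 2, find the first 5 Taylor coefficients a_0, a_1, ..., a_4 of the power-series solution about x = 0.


Ansatz: y(x) = sum_{n>=0} a_n x^n, so y'(x) = sum_{n>=1} n a_n x^(n-1) and y''(x) = sum_{n>=2} n(n-1) a_n x^(n-2).
Substitute into P(x) y'' + Q(x) y' + R(x) y = 0 with P(x) = 1, Q(x) = 0, R(x) = -6, and match powers of x.
Initial conditions: a_0 = 1, a_1 = 2.
Setting the coefficient of each power of x to zero and solving order by order (substituting the coefficients already found):
  x^0: 2 a_2 - 6 a_0 = 0  ->  2 a_2 = 6 a_0 = 6  ->  a_2 = 3
  x^1: 6 a_3 - 6 a_1 = 0  ->  6 a_3 = 6 a_1 = 12  ->  a_3 = 2
  x^2: 12 a_4 - 6 a_2 = 0  ->  12 a_4 = 6 a_2 = 18  ->  a_4 = 3/2
Truncated series: y(x) = 1 + 2 x + 3 x^2 + 2 x^3 + (3/2) x^4 + O(x^5).

a_0 = 1; a_1 = 2; a_2 = 3; a_3 = 2; a_4 = 3/2


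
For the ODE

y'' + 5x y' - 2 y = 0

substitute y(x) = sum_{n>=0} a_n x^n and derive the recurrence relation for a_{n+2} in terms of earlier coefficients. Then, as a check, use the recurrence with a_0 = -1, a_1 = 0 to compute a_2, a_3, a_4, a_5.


Substitute y = sum_n a_n x^n.
y''(x) has coefficient (n+2)(n+1) a_{n+2} at x^n;
5 x y'(x) has coefficient 5 n a_n at x^n (shift);
-2 y(x) has coefficient -2 a_n at x^n.
Matching x^n: (n+2)(n+1) a_{n+2} + (5n - 2) a_n = 0.
Thus a_{n+2} = (-5n + 2) / ((n+1)(n+2)) * a_n.

Check with a_0 = -1, a_1 = 0 (apply the recurrence for n = 0, 1, 2, 3): a_0 = -1, a_1 = 0, a_2 = -1, a_3 = 0, a_4 = 2/3, a_5 = 0.

a_(n+2) = (-5n + 2) / ((n+1)(n+2)) * a_n; check: a_0 = -1, a_1 = 0, a_2 = -1, a_3 = 0, a_4 = 2/3, a_5 = 0


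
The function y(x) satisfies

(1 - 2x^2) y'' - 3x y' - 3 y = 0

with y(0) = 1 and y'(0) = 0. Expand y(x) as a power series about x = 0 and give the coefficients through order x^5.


Ansatz: y(x) = sum_{n>=0} a_n x^n, so y'(x) = sum_{n>=1} n a_n x^(n-1) and y''(x) = sum_{n>=2} n(n-1) a_n x^(n-2).
Substitute into P(x) y'' + Q(x) y' + R(x) y = 0 with P(x) = 1 - 2x^2, Q(x) = -3x, R(x) = -3, and match powers of x.
Initial conditions: a_0 = 1, a_1 = 0.
Setting the coefficient of each power of x to zero and solving order by order (substituting the coefficients already found):
  x^0: 2 a_2 - 3 a_0 = 0  ->  2 a_2 = 3 a_0 = 3  ->  a_2 = 3/2
  x^1: 6 a_3 - 6 a_1 = 0  ->  6 a_3 = 6 a_1 = 0  ->  a_3 = 0
  x^2: 12 a_4 - 13 a_2 = 0  ->  12 a_4 = 13 a_2 = 39/2  ->  a_4 = 13/8
  x^3: 20 a_5 - 24 a_3 = 0  ->  20 a_5 = 24 a_3 = 0  ->  a_5 = 0
Truncated series: y(x) = 1 + (3/2) x^2 + (13/8) x^4 + O(x^6).

a_0 = 1; a_1 = 0; a_2 = 3/2; a_3 = 0; a_4 = 13/8; a_5 = 0


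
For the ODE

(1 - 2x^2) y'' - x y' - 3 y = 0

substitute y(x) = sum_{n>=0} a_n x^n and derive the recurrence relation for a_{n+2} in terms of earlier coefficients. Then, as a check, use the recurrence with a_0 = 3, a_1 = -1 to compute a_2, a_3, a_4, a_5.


Substitute y = sum_n a_n x^n.
(1 - 2 x^2) y'' contributes (n+2)(n+1) a_{n+2} - 2 n(n-1) a_n at x^n.
-x y'(x) contributes -n a_n at x^n.
-3 y(x) contributes -3 a_n at x^n.
Matching x^n: (n+2)(n+1) a_{n+2} + (-2 n(n-1) - n - 3) a_n = 0.
Thus a_{n+2} = (2 n(n-1) + n + 3) / ((n+1)(n+2)) * a_n.

Check with a_0 = 3, a_1 = -1 (apply the recurrence for n = 0, 1, 2, 3): a_0 = 3, a_1 = -1, a_2 = 9/2, a_3 = -2/3, a_4 = 27/8, a_5 = -3/5.

a_(n+2) = (2 n(n-1) + n + 3) / ((n+1)(n+2)) * a_n; check: a_0 = 3, a_1 = -1, a_2 = 9/2, a_3 = -2/3, a_4 = 27/8, a_5 = -3/5


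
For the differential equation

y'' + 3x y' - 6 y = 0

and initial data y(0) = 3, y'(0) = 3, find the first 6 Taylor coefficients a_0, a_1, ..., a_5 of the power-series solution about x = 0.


Ansatz: y(x) = sum_{n>=0} a_n x^n, so y'(x) = sum_{n>=1} n a_n x^(n-1) and y''(x) = sum_{n>=2} n(n-1) a_n x^(n-2).
Substitute into P(x) y'' + Q(x) y' + R(x) y = 0 with P(x) = 1, Q(x) = 3x, R(x) = -6, and match powers of x.
Initial conditions: a_0 = 3, a_1 = 3.
Setting the coefficient of each power of x to zero and solving order by order (substituting the coefficients already found):
  x^0: 2 a_2 - 6 a_0 = 0  ->  2 a_2 = 6 a_0 = 18  ->  a_2 = 9
  x^1: 6 a_3 - 3 a_1 = 0  ->  6 a_3 = 3 a_1 = 9  ->  a_3 = 3/2
  x^2: 12 a_4 = 0  ->  a_4 = 0
  x^3: 20 a_5 + 3 a_3 = 0  ->  20 a_5 = -3 a_3 = -9/2  ->  a_5 = -9/40
Truncated series: y(x) = 3 + 3 x + 9 x^2 + (3/2) x^3 - (9/40) x^5 + O(x^6).

a_0 = 3; a_1 = 3; a_2 = 9; a_3 = 3/2; a_4 = 0; a_5 = -9/40


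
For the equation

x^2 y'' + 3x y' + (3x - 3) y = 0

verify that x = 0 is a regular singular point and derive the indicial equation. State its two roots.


Divide by x^2 to reach normal form y'' + P_1(x) y' + P_2(x) y = 0 with P_1(x) = 3/x and P_2(x) = 3/x - 3/x^2.
x = 0 is a singular point because the y'-coefficient 3/x has a pole at x = 0 and the y-coefficient 3/x - 3/x^2 has a pole at x = 0.
It is a regular singular point because x P_1(x) = p(x) = 3 and x^2 P_2(x) = q(x) = 3x - 3 are polynomials, hence analytic at x = 0.
p(0) = 3,  q(0) = -3.
Indicial equation: r(r-1) + p(0) r + q(0) = 0, i.e. r^2 + (p(0) - 1) r + q(0) = 0, i.e. r^2 + 2 r - 3 = 0.
Discriminant: (2)^2 - 4(-3) = 16, so r = (-2 ± 4)/2.
Solving: r_1 = 1, r_2 = -3.

indicial: r^2 + 2 r - 3 = 0; roots r_1 = 1, r_2 = -3


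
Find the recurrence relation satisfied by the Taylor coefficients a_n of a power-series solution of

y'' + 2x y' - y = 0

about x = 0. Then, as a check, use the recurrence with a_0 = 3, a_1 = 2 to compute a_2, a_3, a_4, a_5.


Substitute y = sum_n a_n x^n.
y''(x) has coefficient (n+2)(n+1) a_{n+2} at x^n;
2 x y'(x) has coefficient 2 n a_n at x^n (shift);
-y(x) has coefficient -1 a_n at x^n.
Matching x^n: (n+2)(n+1) a_{n+2} + (2n - 1) a_n = 0.
Thus a_{n+2} = (-2n + 1) / ((n+1)(n+2)) * a_n.

Check with a_0 = 3, a_1 = 2 (apply the recurrence for n = 0, 1, 2, 3): a_0 = 3, a_1 = 2, a_2 = 3/2, a_3 = -1/3, a_4 = -3/8, a_5 = 1/12.

a_(n+2) = (-2n + 1) / ((n+1)(n+2)) * a_n; check: a_0 = 3, a_1 = 2, a_2 = 3/2, a_3 = -1/3, a_4 = -3/8, a_5 = 1/12


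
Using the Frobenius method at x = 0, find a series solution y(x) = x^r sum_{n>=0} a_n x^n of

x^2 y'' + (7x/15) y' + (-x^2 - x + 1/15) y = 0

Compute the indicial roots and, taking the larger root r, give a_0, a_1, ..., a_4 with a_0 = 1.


Write in Frobenius form y'' + (p(x)/x) y' + (q(x)/x^2) y = 0:
  p(x) = 7/15,  q(x) = -x^2 - x + 1/15.
Indicial equation: r(r-1) + (7/15) r + (1/15) = 0 -> roots r_1 = 1/3, r_2 = 1/5.
Take r = r_1 = 1/3. Let y(x) = x^r sum_{n>=0} a_n x^n with a_0 = 1.
Substitute y = x^r sum a_n x^n and match x^{r+n}. The recurrence is
  D(n) a_n - 1 a_{n-1} - 1 a_{n-2} = 0,  where D(n) = (r+n)(r+n-1) + (7/15)(r+n) + (1/15).
  a_n = [1 a_{n-1} + 1 a_{n-2}] / D(n).
Since the indicial polynomial factors as (r - r_1)(r - r_2), D(n) = (r_1 + n - r_1)(r_1 + n - r_2) = n(n + 2/15).
Evaluating step by step (a_0 = 1):
  n = 1: D(1) = 1(1 + 2/15) = 17/15; numerator = 1(1) = 1; a_1 = (1)/(17/15) = 15/17
  n = 2: D(2) = 2(2 + 2/15) = 64/15; numerator = 1(15/17) + 1(1) = 32/17; a_2 = (32/17)/(64/15) = 15/34
  n = 3: D(3) = 3(3 + 2/15) = 47/5; numerator = 1(15/34) + 1(15/17) = 45/34; a_3 = (45/34)/(47/5) = 225/1598
  n = 4: D(4) = 4(4 + 2/15) = 248/15; numerator = 1(225/1598) + 1(15/34) = 465/799; a_4 = (465/799)/(248/15) = 225/6392

r = 1/3; a_0 = 1; a_1 = 15/17; a_2 = 15/34; a_3 = 225/1598; a_4 = 225/6392


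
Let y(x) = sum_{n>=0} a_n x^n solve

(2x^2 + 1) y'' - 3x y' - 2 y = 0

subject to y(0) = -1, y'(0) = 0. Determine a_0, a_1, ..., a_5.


Ansatz: y(x) = sum_{n>=0} a_n x^n, so y'(x) = sum_{n>=1} n a_n x^(n-1) and y''(x) = sum_{n>=2} n(n-1) a_n x^(n-2).
Substitute into P(x) y'' + Q(x) y' + R(x) y = 0 with P(x) = 2x^2 + 1, Q(x) = -3x, R(x) = -2, and match powers of x.
Initial conditions: a_0 = -1, a_1 = 0.
Setting the coefficient of each power of x to zero and solving order by order (substituting the coefficients already found):
  x^0: 2 a_2 - 2 a_0 = 0  ->  2 a_2 = 2 a_0 = -2  ->  a_2 = -1
  x^1: 6 a_3 - 5 a_1 = 0  ->  6 a_3 = 5 a_1 = 0  ->  a_3 = 0
  x^2: 12 a_4 - 4 a_2 = 0  ->  12 a_4 = 4 a_2 = -4  ->  a_4 = -1/3
  x^3: 20 a_5 + a_3 = 0  ->  20 a_5 = -a_3 = 0  ->  a_5 = 0
Truncated series: y(x) = -1 - x^2 - (1/3) x^4 + O(x^6).

a_0 = -1; a_1 = 0; a_2 = -1; a_3 = 0; a_4 = -1/3; a_5 = 0


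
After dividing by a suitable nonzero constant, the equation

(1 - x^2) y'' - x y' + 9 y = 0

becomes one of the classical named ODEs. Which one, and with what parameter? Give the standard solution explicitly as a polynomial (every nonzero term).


The equation is already in a standard form:  (1 - x^2) y'' - x y' + 9 y = 0.
This matches the Chebyshev equation (1 - x^2) y'' - x y' + n^2 y = 0 (note the -x y' term, not -2x y') with n^2 = 9, so n = 3; the polynomial solution is T_3(x).
With y = sum_k a_k x^k, matching x^k gives (k+2)(k+1) a_{k+2} = (k^2 - n^2) a_k = (k - 3)(k + 3) a_k. The right side vanishes at k = 3, so the series with the parity of 3 terminates at degree 3.
Standard normalization: leading coefficient of T_n is 2^(n-1), so a_3 = 2^2 = 4. Work downward with a_k = (k+1)(k+2) a_{k+2} / ((k - 3)(k + 3)):
  a_1 = (2)(3)(4) / ((1 - 3)(1 + 3)) = 24/(-8) = -3
Hence T_3(x) = 4 x^3 - 3 x.

T_3(x); series = 4 x^3 - 3 x


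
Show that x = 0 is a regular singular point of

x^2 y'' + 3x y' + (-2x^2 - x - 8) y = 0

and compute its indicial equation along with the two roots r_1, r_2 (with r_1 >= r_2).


Divide by x^2 to reach normal form y'' + P_1(x) y' + P_2(x) y = 0 with P_1(x) = 3/x and P_2(x) = -2 - 1/x - 8/x^2.
x = 0 is a singular point because the y'-coefficient 3/x has a pole at x = 0 and the y-coefficient -2 - 1/x - 8/x^2 has a pole at x = 0.
It is a regular singular point because x P_1(x) = p(x) = 3 and x^2 P_2(x) = q(x) = -2x^2 - x - 8 are polynomials, hence analytic at x = 0.
p(0) = 3,  q(0) = -8.
Indicial equation: r(r-1) + p(0) r + q(0) = 0, i.e. r^2 + (p(0) - 1) r + q(0) = 0, i.e. r^2 + 2 r - 8 = 0.
Discriminant: (2)^2 - 4(-8) = 36, so r = (-2 ± 6)/2.
Solving: r_1 = 2, r_2 = -4.

indicial: r^2 + 2 r - 8 = 0; roots r_1 = 2, r_2 = -4


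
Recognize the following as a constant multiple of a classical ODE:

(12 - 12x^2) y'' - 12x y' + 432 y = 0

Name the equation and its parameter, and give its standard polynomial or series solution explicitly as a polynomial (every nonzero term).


All three coefficients share the factor 12; dividing through by 12 gives  (1 - x^2) y'' - x y' + 36 y = 0.
This matches the Chebyshev equation (1 - x^2) y'' - x y' + n^2 y = 0 (note the -x y' term, not -2x y') with n^2 = 36, so n = 6; the polynomial solution is T_6(x).
With y = sum_k a_k x^k, matching x^k gives (k+2)(k+1) a_{k+2} = (k^2 - n^2) a_k = (k - 6)(k + 6) a_k. The right side vanishes at k = 6, so the series with the parity of 6 terminates at degree 6.
Standard normalization: leading coefficient of T_n is 2^(n-1), so a_6 = 2^5 = 32. Work downward with a_k = (k+1)(k+2) a_{k+2} / ((k - 6)(k + 6)):
  a_4 = (5)(6)(32) / ((4 - 6)(4 + 6)) = 960/(-20) = -48
  a_2 = (3)(4)(-48) / ((2 - 6)(2 + 6)) = -576/(-32) = 18
  a_0 = (1)(2)(18) / ((0 - 6)(0 + 6)) = 36/(-36) = -1
Hence T_6(x) = 32 x^6 - 48 x^4 + 18 x^2 - 1.

T_6(x); series = 32 x^6 - 48 x^4 + 18 x^2 - 1


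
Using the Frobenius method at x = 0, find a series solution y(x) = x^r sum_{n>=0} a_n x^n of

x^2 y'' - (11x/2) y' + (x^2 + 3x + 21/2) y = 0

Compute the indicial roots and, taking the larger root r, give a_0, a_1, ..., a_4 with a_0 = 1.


Write in Frobenius form y'' + (p(x)/x) y' + (q(x)/x^2) y = 0:
  p(x) = -11/2,  q(x) = x^2 + 3x + 21/2.
Indicial equation: r(r-1) + (-11/2) r + (21/2) = 0 -> roots r_1 = 7/2, r_2 = 3.
Take r = r_1 = 7/2. Let y(x) = x^r sum_{n>=0} a_n x^n with a_0 = 1.
Substitute y = x^r sum a_n x^n and match x^{r+n}. The recurrence is
  D(n) a_n + 3 a_{n-1} + 1 a_{n-2} = 0,  where D(n) = (r+n)(r+n-1) + (-11/2)(r+n) + (21/2).
  a_n = [-3 a_{n-1} - 1 a_{n-2}] / D(n).
Since the indicial polynomial factors as (r - r_1)(r - r_2), D(n) = (r_1 + n - r_1)(r_1 + n - r_2) = n(n + 1/2).
Evaluating step by step (a_0 = 1):
  n = 1: D(1) = 1(1 + 1/2) = 3/2; numerator = -3(1) = -3; a_1 = (-3)/(3/2) = -2
  n = 2: D(2) = 2(2 + 1/2) = 5; numerator = -3(-2) - 1(1) = 5; a_2 = (5)/(5) = 1
  n = 3: D(3) = 3(3 + 1/2) = 21/2; numerator = -3(1) - 1(-2) = -1; a_3 = (-1)/(21/2) = -2/21
  n = 4: D(4) = 4(4 + 1/2) = 18; numerator = -3(-2/21) - 1(1) = -5/7; a_4 = (-5/7)/(18) = -5/126

r = 7/2; a_0 = 1; a_1 = -2; a_2 = 1; a_3 = -2/21; a_4 = -5/126


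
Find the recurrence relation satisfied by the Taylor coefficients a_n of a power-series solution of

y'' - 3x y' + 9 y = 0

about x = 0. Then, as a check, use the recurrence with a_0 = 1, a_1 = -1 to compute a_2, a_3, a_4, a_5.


Substitute y = sum_n a_n x^n.
y''(x) has coefficient (n+2)(n+1) a_{n+2} at x^n;
-3 x y'(x) has coefficient -3 n a_n at x^n (shift);
9 y(x) has coefficient 9 a_n at x^n.
Matching x^n: (n+2)(n+1) a_{n+2} + (-3n + 9) a_n = 0.
Thus a_{n+2} = (3n - 9) / ((n+1)(n+2)) * a_n.

Check with a_0 = 1, a_1 = -1 (apply the recurrence for n = 0, 1, 2, 3): a_0 = 1, a_1 = -1, a_2 = -9/2, a_3 = 1, a_4 = 9/8, a_5 = 0.

a_(n+2) = (3n - 9) / ((n+1)(n+2)) * a_n; check: a_0 = 1, a_1 = -1, a_2 = -9/2, a_3 = 1, a_4 = 9/8, a_5 = 0


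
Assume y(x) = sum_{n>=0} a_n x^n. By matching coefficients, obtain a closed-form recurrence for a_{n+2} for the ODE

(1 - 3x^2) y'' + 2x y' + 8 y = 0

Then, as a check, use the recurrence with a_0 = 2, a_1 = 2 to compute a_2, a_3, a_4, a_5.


Substitute y = sum_n a_n x^n.
(1 - 3 x^2) y'' contributes (n+2)(n+1) a_{n+2} - 3 n(n-1) a_n at x^n.
2 x y'(x) contributes 2 n a_n at x^n.
8 y(x) contributes 8 a_n at x^n.
Matching x^n: (n+2)(n+1) a_{n+2} + (-3 n(n-1) + 2 n + 8) a_n = 0.
Thus a_{n+2} = (3 n(n-1) - 2 n - 8) / ((n+1)(n+2)) * a_n.

Check with a_0 = 2, a_1 = 2 (apply the recurrence for n = 0, 1, 2, 3): a_0 = 2, a_1 = 2, a_2 = -8, a_3 = -10/3, a_4 = 4, a_5 = -2/3.

a_(n+2) = (3 n(n-1) - 2 n - 8) / ((n+1)(n+2)) * a_n; check: a_0 = 2, a_1 = 2, a_2 = -8, a_3 = -10/3, a_4 = 4, a_5 = -2/3
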